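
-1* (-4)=4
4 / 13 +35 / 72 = 0.79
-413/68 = -6.07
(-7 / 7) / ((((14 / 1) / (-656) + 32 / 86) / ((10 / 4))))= -35260 / 4947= -7.13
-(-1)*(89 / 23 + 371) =8622 / 23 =374.87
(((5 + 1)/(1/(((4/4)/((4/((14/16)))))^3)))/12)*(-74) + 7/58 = -253351/950272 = -0.27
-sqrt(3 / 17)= -sqrt(51) / 17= -0.42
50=50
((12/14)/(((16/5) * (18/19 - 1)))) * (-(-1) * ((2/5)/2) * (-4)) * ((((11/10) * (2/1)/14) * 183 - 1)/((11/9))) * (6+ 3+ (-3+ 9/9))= 996759/1540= 647.25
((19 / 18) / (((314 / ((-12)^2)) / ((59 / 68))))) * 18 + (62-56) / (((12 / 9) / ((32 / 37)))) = 1130922 / 98753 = 11.45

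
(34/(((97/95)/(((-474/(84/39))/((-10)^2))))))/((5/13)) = -12937119/67900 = -190.53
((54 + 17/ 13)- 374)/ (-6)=1381/ 26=53.12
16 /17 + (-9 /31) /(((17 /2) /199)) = -3086 /527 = -5.86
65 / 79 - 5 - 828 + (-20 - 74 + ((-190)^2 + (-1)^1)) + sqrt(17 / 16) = sqrt(17) / 4 + 2778653 / 79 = 35173.85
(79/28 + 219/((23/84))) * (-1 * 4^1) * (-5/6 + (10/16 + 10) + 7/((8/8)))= -208312715/3864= -53911.16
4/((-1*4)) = -1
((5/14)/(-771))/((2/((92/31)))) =-115/167307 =-0.00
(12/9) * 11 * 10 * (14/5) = 1232/3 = 410.67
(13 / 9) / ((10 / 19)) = 247 / 90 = 2.74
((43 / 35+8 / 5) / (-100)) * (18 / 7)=-891 / 12250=-0.07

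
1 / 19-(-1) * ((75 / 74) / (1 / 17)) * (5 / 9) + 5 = 61687 / 4218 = 14.62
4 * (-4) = -16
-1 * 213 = -213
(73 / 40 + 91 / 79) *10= 9407 / 316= 29.77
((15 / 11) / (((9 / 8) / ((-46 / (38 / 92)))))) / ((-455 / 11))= 16928 / 5187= 3.26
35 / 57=0.61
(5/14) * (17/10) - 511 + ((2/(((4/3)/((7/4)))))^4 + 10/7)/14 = -203473449/401408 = -506.90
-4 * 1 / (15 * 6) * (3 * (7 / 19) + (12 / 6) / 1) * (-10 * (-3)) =-236 / 57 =-4.14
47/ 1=47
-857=-857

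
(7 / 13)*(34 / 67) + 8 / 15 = 10538 / 13065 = 0.81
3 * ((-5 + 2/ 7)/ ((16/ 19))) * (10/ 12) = -3135/ 224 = -14.00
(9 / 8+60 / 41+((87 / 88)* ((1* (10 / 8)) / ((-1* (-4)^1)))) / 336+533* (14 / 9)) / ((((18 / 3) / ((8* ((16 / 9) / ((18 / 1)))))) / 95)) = 4597667740255 / 441878976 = 10404.81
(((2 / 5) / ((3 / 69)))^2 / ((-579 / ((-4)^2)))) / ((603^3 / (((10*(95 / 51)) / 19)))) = -67712 / 6474417127083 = -0.00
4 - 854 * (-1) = 858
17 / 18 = 0.94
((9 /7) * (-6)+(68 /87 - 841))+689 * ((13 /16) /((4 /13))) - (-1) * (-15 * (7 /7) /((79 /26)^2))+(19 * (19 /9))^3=65504.65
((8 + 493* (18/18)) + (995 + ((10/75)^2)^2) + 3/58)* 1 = 1496.05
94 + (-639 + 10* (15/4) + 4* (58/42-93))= -36707/42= -873.98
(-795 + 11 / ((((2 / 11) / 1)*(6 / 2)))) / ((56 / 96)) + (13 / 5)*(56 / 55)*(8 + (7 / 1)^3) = -768254 / 1925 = -399.09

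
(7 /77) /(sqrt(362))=sqrt(362) /3982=0.00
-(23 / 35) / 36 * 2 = -23 / 630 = -0.04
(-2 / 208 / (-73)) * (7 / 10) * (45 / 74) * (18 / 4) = 567 / 2247232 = 0.00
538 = 538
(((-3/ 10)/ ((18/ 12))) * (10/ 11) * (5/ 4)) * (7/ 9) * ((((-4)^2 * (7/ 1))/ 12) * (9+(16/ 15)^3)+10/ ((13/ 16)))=-49586054/ 2606175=-19.03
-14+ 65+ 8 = 59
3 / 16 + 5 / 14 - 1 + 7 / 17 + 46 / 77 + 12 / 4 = 10633 / 2992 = 3.55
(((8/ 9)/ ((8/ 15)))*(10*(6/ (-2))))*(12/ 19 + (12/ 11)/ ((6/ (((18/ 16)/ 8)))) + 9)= -1614675/ 3344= -482.86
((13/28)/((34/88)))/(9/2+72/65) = 18590/86751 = 0.21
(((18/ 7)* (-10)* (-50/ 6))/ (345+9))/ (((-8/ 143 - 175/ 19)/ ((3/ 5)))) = -407550/ 10398101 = -0.04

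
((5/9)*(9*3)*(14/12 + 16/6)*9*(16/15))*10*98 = 540960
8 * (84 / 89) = 672 / 89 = 7.55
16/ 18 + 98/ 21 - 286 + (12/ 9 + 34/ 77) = -193118/ 693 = -278.67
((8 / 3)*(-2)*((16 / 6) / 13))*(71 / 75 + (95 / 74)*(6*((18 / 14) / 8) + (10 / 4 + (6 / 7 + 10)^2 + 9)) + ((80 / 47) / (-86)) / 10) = -5919104994224 / 32152240575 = -184.10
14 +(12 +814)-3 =837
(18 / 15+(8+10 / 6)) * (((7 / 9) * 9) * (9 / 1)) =3423 / 5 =684.60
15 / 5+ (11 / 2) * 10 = 58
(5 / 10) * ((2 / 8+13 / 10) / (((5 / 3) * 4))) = 0.12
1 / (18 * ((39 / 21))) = 0.03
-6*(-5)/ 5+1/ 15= 91/ 15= 6.07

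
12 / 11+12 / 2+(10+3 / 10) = 1913 / 110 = 17.39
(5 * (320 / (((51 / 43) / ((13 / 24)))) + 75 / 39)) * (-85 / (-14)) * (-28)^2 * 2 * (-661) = -4658716700.85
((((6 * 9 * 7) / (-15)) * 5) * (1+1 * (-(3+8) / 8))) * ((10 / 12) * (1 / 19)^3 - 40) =-103707765 / 54872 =-1889.99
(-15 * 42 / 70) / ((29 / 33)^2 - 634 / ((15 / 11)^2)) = 0.03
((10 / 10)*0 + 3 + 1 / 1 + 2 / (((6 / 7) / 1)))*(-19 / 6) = -361 / 18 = -20.06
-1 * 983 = -983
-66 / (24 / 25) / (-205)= 55 / 164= 0.34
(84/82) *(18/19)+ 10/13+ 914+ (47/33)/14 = 4284923521/4678674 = 915.84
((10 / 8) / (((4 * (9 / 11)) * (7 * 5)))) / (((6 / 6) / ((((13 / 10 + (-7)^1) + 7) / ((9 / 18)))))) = 143 / 5040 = 0.03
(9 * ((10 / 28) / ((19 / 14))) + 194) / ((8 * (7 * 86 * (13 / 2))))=41 / 6536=0.01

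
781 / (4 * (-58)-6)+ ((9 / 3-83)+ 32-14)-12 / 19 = -298059 / 4522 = -65.91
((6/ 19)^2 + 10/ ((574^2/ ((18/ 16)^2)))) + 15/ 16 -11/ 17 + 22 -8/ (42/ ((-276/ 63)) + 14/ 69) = 278220047280573/ 11970205735040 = 23.24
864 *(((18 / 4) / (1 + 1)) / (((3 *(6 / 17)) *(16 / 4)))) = 459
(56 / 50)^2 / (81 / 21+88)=0.01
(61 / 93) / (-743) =-0.00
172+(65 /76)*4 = 3333 /19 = 175.42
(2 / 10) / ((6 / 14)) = 7 / 15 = 0.47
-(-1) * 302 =302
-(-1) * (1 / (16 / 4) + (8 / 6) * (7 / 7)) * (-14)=-133 / 6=-22.17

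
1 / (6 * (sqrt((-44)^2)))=1 / 264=0.00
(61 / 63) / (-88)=-0.01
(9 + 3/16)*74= 679.88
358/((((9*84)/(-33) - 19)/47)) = -185086/461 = -401.49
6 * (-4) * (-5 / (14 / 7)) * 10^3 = 60000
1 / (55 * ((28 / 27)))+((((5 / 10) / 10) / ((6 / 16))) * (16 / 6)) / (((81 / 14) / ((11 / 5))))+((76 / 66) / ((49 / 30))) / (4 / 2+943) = 42214223 / 275051700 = 0.15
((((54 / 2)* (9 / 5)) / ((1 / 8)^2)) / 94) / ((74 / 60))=46656 / 1739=26.83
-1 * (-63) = 63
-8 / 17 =-0.47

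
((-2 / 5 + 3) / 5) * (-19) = -247 / 25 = -9.88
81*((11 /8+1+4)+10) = 10611 /8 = 1326.38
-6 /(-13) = 6 /13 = 0.46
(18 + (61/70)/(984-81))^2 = 1294682141281/3995504100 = 324.03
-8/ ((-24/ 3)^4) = -1/ 512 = -0.00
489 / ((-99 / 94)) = -15322 / 33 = -464.30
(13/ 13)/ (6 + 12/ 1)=1/ 18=0.06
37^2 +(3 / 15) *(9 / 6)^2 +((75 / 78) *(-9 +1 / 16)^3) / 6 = 308438657 / 245760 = 1255.04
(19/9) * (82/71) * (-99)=-17138/71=-241.38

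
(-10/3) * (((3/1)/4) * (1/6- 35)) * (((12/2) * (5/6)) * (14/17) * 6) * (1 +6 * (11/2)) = 73150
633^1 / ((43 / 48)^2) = 1458432 / 1849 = 788.77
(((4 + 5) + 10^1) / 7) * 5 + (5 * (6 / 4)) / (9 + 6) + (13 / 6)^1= 341 / 21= 16.24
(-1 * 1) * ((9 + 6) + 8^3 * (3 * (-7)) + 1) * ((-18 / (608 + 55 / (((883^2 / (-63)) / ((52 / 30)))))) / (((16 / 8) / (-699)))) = 26330166142632 / 237022453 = 111087.22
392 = 392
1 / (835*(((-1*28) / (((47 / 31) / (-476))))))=47 / 344995280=0.00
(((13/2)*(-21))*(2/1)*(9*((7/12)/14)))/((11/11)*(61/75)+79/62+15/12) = -1904175/62078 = -30.67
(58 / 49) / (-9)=-58 / 441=-0.13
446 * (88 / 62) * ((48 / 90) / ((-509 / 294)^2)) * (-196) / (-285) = 295519228928 / 3814967725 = 77.46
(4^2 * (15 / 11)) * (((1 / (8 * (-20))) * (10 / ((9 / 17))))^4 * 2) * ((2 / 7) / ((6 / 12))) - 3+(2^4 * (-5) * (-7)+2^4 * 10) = 61820364101 / 86220288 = 717.00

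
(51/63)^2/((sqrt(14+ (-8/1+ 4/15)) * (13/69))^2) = 2293215/778414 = 2.95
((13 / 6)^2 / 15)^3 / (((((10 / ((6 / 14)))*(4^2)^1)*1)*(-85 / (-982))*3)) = 2369963219 / 7495286400000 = 0.00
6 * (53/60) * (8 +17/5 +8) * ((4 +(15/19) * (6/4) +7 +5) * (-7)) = -23499511/1900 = -12368.16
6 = 6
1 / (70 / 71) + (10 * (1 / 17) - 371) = -439583 / 1190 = -369.40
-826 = -826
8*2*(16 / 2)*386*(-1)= -49408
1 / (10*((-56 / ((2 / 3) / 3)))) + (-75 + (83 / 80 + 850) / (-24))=-4453759 / 40320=-110.46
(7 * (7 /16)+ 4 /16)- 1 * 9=-91 /16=-5.69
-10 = -10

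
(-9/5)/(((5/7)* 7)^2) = -9/125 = -0.07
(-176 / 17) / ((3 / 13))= -2288 / 51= -44.86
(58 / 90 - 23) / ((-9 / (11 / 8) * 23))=5533 / 37260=0.15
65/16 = 4.06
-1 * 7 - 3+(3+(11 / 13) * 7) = -14 / 13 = -1.08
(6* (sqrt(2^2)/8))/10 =0.15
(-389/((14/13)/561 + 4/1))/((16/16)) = -2836977/29186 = -97.20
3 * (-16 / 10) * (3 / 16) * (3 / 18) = -3 / 20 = -0.15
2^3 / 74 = 4 / 37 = 0.11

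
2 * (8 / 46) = 8 / 23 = 0.35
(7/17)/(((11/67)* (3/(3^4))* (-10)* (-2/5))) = 12663/748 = 16.93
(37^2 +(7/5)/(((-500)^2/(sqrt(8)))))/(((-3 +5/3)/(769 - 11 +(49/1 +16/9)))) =-9964951/12 - 50953* sqrt(2)/7500000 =-830412.59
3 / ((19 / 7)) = 21 / 19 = 1.11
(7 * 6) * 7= 294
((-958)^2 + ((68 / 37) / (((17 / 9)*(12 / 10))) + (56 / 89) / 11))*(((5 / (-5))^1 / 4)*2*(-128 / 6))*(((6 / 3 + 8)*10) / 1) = 35460476601600 / 36223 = 978949192.55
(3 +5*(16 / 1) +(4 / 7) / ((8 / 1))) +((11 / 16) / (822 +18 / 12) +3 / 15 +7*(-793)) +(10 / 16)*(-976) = -2802804923 / 461160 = -6077.73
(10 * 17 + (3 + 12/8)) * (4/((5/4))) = 2792/5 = 558.40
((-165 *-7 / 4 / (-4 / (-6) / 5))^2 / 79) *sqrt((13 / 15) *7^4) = 980508375 *sqrt(195) / 5056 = 2708080.36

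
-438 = -438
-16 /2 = -8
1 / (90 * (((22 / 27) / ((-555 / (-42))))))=111 / 616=0.18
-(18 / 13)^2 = -324 / 169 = -1.92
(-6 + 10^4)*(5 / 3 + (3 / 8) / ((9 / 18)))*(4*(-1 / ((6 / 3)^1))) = -144913 / 3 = -48304.33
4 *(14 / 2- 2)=20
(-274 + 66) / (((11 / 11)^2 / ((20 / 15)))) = -832 / 3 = -277.33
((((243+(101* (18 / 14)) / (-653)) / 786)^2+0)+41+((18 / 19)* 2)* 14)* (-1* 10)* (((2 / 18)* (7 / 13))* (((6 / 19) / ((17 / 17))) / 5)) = -1842743825099708 / 721171910683497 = -2.56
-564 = -564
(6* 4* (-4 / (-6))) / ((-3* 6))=-8 / 9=-0.89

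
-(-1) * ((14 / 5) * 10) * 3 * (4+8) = 1008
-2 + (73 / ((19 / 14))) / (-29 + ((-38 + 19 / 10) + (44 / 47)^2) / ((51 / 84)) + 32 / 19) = -800739248 / 304421709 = -2.63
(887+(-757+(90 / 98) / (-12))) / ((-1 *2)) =-64.96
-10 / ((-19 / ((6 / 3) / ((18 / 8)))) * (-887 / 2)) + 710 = 107690510 / 151677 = 710.00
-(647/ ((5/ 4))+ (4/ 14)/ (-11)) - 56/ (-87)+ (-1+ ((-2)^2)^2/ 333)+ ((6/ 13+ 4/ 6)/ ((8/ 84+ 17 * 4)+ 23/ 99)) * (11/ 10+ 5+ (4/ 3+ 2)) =-1184884167552863/ 2288629378035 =-517.73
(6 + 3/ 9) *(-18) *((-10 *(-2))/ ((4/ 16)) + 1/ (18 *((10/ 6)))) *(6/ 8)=-136857/ 20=-6842.85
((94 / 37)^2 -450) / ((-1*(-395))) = -607214 / 540755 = -1.12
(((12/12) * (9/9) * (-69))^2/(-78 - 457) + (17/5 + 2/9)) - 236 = -1161748/4815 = -241.28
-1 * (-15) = 15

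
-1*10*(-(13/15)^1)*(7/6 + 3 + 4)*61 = 38857/9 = 4317.44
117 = 117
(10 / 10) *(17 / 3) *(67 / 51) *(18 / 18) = 67 / 9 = 7.44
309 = 309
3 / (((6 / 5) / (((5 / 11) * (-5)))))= -125 / 22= -5.68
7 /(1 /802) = 5614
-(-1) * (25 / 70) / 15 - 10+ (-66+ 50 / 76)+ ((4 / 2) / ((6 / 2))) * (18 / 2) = -27658 / 399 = -69.32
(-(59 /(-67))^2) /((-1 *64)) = 3481 /287296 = 0.01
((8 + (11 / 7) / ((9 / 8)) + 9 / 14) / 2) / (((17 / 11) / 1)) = 13915 / 4284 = 3.25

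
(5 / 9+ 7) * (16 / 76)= 272 / 171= 1.59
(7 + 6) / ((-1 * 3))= -13 / 3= -4.33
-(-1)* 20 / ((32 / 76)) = 95 / 2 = 47.50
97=97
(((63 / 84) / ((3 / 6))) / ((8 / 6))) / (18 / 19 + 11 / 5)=855 / 2392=0.36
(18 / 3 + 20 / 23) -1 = 135 / 23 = 5.87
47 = 47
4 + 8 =12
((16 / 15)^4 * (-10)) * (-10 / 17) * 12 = 1048576 / 11475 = 91.38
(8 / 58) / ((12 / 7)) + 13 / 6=391 / 174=2.25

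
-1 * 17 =-17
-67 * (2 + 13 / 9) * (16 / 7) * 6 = -66464 / 21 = -3164.95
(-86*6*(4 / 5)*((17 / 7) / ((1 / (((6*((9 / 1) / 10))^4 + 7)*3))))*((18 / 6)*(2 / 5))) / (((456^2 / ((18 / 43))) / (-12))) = 2951274528 / 39484375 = 74.75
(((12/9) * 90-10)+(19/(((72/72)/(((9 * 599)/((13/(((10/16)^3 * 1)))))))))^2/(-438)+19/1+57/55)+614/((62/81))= -82888038144938643/11028180500480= -7516.02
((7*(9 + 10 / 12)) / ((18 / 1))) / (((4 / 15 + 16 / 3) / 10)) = 6.83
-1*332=-332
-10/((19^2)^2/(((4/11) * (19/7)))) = -40/528143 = -0.00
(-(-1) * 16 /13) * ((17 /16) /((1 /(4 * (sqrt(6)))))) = 12.81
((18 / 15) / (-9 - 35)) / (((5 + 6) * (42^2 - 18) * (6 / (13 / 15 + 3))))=-29 / 31689900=-0.00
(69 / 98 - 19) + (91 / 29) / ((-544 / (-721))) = -10928245 / 773024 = -14.14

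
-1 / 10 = -0.10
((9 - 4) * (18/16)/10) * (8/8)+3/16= 3/4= 0.75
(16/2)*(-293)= -2344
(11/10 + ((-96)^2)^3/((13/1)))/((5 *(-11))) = -7827577897103/7150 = -1094766139.45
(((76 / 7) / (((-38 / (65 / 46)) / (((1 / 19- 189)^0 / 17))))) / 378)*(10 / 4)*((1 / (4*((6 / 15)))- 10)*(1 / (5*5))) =325 / 5517792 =0.00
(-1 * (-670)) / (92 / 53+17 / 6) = 213060 / 1453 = 146.63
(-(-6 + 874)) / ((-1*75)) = 868 / 75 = 11.57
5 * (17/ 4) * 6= 127.50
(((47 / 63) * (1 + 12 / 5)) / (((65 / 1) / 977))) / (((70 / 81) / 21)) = 21076821 / 22750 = 926.45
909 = 909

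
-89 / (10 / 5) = -44.50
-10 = -10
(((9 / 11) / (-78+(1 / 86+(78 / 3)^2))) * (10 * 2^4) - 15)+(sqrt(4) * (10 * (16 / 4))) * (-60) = -907937715 / 188573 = -4814.78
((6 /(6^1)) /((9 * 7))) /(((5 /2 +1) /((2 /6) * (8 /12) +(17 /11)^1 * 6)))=1880 /43659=0.04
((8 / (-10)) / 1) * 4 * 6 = -96 / 5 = -19.20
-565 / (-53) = 565 / 53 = 10.66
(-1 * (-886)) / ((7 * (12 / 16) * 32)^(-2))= 25006464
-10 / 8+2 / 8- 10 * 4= -41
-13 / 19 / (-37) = 0.02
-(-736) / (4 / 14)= 2576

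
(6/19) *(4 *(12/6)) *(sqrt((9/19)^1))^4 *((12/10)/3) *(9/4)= 17496/34295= 0.51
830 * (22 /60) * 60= 18260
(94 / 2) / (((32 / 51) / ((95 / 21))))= 75905 / 224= 338.86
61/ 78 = 0.78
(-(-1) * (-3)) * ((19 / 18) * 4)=-38 / 3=-12.67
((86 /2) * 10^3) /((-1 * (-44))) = 10750 /11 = 977.27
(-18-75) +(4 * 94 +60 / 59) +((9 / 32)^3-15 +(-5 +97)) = 698001411 / 1933312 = 361.04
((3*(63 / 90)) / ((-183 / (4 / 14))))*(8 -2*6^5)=15544 / 305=50.96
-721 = -721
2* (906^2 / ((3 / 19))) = 10397256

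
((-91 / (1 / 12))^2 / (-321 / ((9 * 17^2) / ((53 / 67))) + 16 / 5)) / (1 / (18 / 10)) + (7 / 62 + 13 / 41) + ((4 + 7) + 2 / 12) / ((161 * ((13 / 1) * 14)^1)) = 10715999116800705551 / 15488478645276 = 691869.06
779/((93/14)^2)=152684/8649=17.65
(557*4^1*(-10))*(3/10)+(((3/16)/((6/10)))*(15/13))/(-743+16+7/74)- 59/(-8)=-18675402827/2797132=-6676.63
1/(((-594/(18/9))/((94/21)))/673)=-63262/6237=-10.14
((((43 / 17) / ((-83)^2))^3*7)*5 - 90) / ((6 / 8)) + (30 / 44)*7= -12215592503177345125 / 106013031587885202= -115.23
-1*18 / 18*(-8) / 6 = 4 / 3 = 1.33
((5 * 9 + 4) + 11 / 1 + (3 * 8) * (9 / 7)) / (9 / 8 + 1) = 5088 / 119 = 42.76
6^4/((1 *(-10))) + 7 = -613/5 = -122.60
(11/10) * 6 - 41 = -172/5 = -34.40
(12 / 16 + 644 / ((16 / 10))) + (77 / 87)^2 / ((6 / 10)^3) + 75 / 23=7711155337 / 18801396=410.14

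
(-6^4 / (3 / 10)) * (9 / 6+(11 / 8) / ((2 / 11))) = -39150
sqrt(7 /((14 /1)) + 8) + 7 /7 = 3.92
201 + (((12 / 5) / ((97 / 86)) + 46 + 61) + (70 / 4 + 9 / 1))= 326529 / 970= 336.63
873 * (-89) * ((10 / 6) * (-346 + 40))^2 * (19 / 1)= -383970804300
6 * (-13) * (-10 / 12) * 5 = 325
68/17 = 4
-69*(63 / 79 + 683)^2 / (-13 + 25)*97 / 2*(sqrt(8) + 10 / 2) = -4069009907750 / 6241 -1627603963100*sqrt(2) / 6241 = -1020796267.67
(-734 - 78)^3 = -535387328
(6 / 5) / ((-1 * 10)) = -3 / 25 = -0.12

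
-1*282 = -282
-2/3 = -0.67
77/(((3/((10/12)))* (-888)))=-385/15984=-0.02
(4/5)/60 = 0.01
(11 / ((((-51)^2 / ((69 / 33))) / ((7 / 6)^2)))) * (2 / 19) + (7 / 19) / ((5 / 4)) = 1316539 / 4447710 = 0.30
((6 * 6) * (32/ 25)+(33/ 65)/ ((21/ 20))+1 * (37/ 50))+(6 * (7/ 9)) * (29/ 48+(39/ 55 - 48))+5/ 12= -306578579/ 1801800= -170.15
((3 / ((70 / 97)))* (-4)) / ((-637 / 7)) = 582 / 3185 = 0.18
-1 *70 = -70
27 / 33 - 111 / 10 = -1131 / 110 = -10.28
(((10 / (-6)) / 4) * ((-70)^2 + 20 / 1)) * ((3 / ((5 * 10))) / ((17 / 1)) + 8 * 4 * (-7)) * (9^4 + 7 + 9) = 51341883829 / 17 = 3020110813.47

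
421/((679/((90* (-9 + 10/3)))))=-214710/679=-316.22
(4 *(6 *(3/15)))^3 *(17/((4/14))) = 822528/125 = 6580.22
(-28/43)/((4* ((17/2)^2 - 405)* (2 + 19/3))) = 84/1430825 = 0.00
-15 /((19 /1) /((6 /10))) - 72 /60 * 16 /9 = -2.61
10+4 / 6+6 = 50 / 3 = 16.67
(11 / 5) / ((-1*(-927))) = 11 / 4635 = 0.00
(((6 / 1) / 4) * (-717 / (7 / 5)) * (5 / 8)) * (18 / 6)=-161325 / 112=-1440.40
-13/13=-1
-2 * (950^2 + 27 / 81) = -5415002 / 3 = -1805000.67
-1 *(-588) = 588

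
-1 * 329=-329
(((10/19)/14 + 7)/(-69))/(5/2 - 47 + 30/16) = 2496/1043119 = 0.00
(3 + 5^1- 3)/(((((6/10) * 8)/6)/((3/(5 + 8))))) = 75/52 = 1.44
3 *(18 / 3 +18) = 72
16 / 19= 0.84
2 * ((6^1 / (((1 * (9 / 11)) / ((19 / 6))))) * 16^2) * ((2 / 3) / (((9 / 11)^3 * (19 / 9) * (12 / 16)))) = 9140.30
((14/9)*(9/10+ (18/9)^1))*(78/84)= 377/90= 4.19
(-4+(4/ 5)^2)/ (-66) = 14/ 275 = 0.05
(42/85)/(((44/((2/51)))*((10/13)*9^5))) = 0.00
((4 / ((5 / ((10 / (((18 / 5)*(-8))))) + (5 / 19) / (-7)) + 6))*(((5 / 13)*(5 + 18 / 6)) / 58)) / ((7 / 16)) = -121600 / 2115347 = -0.06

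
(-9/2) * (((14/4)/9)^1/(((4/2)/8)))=-7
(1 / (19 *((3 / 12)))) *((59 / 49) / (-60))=-59 / 13965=-0.00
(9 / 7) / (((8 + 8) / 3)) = 27 / 112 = 0.24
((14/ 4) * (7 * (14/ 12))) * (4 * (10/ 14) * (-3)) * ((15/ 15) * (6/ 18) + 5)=-1306.67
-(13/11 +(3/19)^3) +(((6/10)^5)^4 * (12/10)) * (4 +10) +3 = 65292998975605127491/35976886749267578125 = 1.81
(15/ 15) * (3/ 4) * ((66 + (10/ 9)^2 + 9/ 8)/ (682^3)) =4027/ 24915762432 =0.00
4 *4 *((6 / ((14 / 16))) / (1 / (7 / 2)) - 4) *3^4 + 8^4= 30016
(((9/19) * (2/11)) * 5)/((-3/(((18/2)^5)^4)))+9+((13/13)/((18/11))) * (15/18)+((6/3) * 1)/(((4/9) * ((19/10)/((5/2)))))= -39390836087344448966947/22572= -1745119443883769668.92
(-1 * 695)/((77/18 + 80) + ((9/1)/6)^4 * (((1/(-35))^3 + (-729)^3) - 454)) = 2145465000/6054590023229927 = 0.00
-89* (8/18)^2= -1424/81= -17.58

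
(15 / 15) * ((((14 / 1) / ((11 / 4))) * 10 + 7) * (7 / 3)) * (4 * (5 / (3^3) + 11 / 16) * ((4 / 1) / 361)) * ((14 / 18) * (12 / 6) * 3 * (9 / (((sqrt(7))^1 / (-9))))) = -746.68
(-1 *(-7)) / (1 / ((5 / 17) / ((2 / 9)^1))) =315 / 34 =9.26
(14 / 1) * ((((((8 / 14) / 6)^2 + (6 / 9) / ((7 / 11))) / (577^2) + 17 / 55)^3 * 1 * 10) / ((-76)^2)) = 15550014206638092166678671607 / 21724903933936955155767612179700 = 0.00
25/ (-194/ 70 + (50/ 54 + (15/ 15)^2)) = -23625/ 799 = -29.57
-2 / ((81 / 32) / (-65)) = 4160 / 81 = 51.36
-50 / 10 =-5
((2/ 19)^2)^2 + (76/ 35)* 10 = 19808904/ 912247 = 21.71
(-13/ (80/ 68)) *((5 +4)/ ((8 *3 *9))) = -221/ 480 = -0.46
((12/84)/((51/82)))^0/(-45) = -1/45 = -0.02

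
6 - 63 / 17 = 39 / 17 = 2.29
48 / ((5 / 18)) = 864 / 5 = 172.80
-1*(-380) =380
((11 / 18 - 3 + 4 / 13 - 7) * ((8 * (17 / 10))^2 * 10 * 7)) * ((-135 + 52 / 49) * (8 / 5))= 20636172160 / 819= 25196791.40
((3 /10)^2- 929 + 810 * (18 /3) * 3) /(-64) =-1365109 /6400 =-213.30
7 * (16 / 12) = 28 / 3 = 9.33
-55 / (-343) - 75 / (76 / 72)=-462005 / 6517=-70.89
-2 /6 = -1 /3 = -0.33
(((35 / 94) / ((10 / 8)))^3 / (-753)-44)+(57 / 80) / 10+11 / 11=-42.93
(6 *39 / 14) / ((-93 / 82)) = -3198 / 217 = -14.74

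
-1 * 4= -4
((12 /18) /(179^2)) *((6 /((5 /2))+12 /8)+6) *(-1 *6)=-198 /160205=-0.00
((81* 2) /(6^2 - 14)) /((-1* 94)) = -81 /1034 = -0.08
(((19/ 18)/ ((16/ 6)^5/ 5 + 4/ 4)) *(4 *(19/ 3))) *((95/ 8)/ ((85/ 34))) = 308655/ 67966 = 4.54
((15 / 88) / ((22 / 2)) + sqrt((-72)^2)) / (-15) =-4.80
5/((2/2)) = 5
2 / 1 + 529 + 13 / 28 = 14881 / 28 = 531.46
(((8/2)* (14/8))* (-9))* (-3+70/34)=1008/17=59.29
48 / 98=24 / 49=0.49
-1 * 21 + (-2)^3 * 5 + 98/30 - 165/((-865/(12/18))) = -149488/2595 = -57.61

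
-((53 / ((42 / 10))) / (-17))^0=-1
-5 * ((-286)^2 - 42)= -408770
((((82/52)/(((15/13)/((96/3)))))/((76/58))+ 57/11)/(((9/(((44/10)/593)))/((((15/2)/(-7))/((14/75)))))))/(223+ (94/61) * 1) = -36867485/45371285106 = -0.00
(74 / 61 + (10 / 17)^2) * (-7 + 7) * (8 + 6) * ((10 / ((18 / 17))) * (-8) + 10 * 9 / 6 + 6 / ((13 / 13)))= 0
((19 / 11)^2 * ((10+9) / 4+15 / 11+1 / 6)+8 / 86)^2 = 167248392327025 / 471688745616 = 354.57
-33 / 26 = -1.27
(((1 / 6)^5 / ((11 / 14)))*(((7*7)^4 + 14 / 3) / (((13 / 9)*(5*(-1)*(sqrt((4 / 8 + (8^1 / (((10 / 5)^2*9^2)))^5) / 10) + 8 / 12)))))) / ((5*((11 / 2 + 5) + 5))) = -248155981152219 / 87098490489725 + 12607629993*sqrt(697356893) / 348393961958900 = -1.89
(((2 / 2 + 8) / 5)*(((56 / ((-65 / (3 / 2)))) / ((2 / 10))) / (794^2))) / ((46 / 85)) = -3213 / 94250182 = -0.00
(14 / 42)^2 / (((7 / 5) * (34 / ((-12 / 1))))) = -10 / 357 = -0.03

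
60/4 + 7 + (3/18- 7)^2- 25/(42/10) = 15811/252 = 62.74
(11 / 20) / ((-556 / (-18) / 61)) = 6039 / 5560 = 1.09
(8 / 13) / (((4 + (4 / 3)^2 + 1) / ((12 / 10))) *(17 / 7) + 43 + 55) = 3024 / 548977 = 0.01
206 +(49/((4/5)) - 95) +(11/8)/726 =90949/528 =172.25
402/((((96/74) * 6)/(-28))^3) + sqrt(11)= -1164056593/62208 + sqrt(11)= -18709.01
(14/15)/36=7/270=0.03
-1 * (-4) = 4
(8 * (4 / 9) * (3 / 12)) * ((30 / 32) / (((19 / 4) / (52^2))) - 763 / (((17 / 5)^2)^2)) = 6702738520 / 14282091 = 469.31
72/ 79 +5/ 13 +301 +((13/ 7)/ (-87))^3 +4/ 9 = 70225164126311/ 231964925283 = 302.74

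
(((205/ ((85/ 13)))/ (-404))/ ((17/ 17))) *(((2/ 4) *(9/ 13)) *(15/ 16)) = -5535/ 219776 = -0.03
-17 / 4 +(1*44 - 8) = 127 / 4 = 31.75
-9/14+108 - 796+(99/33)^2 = -9515/14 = -679.64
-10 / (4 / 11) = -27.50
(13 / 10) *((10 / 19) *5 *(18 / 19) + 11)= 63323 / 3610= 17.54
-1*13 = -13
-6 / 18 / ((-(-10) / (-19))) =19 / 30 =0.63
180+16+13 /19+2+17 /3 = 11648 /57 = 204.35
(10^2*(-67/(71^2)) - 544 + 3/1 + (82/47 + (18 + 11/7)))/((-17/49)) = 6048660212/4027759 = 1501.74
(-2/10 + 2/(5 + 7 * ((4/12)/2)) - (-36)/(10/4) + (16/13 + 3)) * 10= 90212/481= 187.55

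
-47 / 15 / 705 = -1 / 225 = -0.00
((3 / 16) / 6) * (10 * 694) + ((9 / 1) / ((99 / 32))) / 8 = 19117 / 88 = 217.24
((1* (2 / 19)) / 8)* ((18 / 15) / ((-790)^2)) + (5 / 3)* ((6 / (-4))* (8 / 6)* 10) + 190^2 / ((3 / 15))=64198670600009 / 355737000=180466.67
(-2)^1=-2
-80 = -80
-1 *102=-102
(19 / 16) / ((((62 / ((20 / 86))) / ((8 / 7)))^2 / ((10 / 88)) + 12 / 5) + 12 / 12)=2375 / 957749971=0.00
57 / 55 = 1.04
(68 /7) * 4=272 /7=38.86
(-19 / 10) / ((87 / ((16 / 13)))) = -152 / 5655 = -0.03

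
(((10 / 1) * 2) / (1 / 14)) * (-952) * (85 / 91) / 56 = -57800 / 13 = -4446.15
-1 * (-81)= 81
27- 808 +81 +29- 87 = -758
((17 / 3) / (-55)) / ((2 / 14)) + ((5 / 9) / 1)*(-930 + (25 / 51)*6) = -4340069 / 8415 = -515.75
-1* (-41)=41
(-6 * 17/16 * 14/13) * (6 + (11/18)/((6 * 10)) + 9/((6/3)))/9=-1350769/168480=-8.02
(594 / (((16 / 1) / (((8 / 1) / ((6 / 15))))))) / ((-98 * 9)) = -165 / 196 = -0.84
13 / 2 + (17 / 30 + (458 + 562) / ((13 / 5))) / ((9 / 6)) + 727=1164637 / 1170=995.42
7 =7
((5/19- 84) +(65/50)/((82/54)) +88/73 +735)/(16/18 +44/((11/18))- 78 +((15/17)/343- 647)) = -19497322242783/19461027014680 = -1.00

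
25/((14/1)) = 25/14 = 1.79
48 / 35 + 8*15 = 4248 / 35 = 121.37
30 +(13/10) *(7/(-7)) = 287/10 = 28.70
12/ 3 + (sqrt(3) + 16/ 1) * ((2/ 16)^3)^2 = sqrt(3)/ 262144 + 65537/ 16384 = 4.00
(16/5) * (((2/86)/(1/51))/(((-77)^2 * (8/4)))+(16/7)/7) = 1332376/1274735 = 1.05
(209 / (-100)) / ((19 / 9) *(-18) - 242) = 209 / 28000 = 0.01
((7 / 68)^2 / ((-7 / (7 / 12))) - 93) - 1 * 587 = -680.00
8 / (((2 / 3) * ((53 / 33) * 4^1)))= 99 / 53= 1.87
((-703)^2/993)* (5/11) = 2471045/10923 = 226.22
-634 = -634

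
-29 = -29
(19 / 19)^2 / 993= 1 / 993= 0.00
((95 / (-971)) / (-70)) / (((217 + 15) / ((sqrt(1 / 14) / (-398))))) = -19 * sqrt(14) / 17573018176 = -0.00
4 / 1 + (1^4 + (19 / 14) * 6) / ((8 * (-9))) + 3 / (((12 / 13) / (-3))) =-1481 / 252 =-5.88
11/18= 0.61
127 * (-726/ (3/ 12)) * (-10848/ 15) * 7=1867053619.20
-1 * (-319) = 319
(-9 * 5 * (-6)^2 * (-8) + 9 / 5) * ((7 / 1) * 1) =453663 / 5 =90732.60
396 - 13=383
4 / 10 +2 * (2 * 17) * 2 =682 / 5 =136.40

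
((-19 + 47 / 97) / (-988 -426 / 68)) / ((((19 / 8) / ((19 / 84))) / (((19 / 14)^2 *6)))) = 0.02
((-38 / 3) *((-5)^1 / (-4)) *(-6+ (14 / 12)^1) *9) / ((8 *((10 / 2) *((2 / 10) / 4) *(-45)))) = -551 / 72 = -7.65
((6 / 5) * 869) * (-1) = -5214 / 5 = -1042.80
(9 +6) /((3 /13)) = 65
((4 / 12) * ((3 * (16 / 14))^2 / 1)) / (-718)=-0.01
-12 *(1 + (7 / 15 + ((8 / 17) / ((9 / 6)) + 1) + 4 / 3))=-4196 / 85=-49.36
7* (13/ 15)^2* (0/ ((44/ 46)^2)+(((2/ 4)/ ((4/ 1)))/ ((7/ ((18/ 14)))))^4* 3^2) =1108809/ 84330803200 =0.00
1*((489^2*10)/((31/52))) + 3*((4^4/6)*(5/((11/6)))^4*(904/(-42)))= 3858641.43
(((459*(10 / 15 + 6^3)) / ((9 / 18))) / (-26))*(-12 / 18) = 5100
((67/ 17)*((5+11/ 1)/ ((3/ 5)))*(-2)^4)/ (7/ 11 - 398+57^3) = 58960/ 6479397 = 0.01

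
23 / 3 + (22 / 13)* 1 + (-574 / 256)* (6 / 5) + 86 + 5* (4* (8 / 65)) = 1187221 / 12480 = 95.13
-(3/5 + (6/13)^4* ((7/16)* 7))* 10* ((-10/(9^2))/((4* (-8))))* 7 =-153895/771147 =-0.20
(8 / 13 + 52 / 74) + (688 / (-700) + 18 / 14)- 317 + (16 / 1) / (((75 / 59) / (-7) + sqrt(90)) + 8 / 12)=-3659175633278248 / 11599288821575 + 73685808 * sqrt(10) / 137799689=-313.77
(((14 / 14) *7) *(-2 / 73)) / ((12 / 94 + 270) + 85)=-658 / 1218443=-0.00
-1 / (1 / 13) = -13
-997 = -997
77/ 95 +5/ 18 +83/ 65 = 52579/ 22230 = 2.37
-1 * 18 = -18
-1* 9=-9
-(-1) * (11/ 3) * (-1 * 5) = -55/ 3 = -18.33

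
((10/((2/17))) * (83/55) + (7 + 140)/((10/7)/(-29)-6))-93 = 148213/13508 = 10.97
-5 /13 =-0.38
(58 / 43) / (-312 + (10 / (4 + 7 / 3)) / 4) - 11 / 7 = -5616221 / 3564141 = -1.58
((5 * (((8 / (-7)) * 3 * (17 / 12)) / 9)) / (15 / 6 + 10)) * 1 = -68 / 315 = -0.22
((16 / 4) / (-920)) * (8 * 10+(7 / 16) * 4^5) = -264 / 115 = -2.30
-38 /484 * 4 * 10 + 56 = 6396 /121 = 52.86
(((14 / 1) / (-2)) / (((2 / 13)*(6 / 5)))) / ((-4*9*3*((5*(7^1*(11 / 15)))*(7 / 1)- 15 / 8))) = 0.00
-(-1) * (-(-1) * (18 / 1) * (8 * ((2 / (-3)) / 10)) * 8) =-384 / 5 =-76.80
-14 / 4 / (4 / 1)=-7 / 8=-0.88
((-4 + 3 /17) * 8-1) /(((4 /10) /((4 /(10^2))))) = -537 /170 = -3.16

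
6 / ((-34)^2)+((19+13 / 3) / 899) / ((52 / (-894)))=-2979209 / 6755086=-0.44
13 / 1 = 13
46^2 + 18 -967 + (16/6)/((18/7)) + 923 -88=54082/27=2003.04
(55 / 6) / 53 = 55 / 318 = 0.17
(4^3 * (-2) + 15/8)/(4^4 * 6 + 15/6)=-1009/12308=-0.08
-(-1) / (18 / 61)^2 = 3721 / 324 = 11.48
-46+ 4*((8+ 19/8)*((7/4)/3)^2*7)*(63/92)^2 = 95821/270848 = 0.35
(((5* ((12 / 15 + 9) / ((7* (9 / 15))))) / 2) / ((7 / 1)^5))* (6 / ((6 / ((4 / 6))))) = 5 / 21609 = 0.00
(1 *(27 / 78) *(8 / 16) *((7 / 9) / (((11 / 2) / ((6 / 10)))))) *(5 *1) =21 / 286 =0.07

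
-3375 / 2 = -1687.50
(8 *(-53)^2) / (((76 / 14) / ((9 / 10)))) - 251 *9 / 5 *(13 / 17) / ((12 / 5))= 23137557 / 6460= 3581.67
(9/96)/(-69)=-1/736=-0.00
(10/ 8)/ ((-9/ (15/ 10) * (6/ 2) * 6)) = -5/ 432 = -0.01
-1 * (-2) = 2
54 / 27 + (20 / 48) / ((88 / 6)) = 357 / 176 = 2.03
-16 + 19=3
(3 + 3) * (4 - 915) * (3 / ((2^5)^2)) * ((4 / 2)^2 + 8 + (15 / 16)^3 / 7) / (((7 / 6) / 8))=-1330.62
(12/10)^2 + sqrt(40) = 36/25 + 2 * sqrt(10) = 7.76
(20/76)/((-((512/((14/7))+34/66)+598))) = -165/535781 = -0.00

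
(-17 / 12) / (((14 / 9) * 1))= -51 / 56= -0.91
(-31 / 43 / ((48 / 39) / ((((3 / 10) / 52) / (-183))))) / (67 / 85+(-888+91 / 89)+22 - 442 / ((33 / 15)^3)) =-62427893 / 3061817811564288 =-0.00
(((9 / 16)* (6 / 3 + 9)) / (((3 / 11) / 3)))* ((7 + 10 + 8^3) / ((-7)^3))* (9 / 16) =-5184729 / 87808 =-59.05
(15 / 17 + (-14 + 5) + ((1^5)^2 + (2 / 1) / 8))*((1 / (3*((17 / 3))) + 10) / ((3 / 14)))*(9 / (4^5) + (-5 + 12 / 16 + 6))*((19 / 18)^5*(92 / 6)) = -6370566817199347 / 559191195648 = -11392.47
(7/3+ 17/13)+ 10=13.64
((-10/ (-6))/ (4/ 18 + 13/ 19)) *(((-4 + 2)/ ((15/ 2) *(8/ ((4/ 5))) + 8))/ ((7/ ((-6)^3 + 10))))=1.30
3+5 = 8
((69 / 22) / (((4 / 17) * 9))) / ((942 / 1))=391 / 248688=0.00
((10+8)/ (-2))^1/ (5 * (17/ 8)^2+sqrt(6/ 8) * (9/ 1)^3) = 832320/ 1630498727 -13436928 * sqrt(3)/ 1630498727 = -0.01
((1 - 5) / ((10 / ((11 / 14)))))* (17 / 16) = -187 / 560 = -0.33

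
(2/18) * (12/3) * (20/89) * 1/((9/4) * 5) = 64/7209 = 0.01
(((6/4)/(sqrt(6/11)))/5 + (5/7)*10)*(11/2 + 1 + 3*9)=67*sqrt(66)/40 + 1675/7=252.89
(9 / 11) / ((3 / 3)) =9 / 11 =0.82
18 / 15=6 / 5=1.20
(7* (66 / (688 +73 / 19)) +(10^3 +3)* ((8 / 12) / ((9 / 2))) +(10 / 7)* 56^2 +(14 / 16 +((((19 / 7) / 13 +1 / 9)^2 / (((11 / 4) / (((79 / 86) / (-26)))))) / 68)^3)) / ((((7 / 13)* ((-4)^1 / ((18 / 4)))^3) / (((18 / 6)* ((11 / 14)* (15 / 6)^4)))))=-1907327401733153374042018443379038768729125 / 1691931361693783897583805558670884864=-1127307.79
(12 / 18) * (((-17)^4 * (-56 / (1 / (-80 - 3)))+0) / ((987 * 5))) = 110915888 / 2115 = 52442.50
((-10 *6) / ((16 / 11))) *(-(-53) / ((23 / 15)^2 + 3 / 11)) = -21643875 / 25976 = -833.23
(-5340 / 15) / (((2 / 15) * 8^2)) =-1335 / 32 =-41.72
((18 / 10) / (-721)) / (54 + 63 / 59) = -0.00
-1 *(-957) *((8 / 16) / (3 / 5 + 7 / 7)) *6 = 14355 / 8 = 1794.38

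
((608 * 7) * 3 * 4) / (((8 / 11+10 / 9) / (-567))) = -15751783.38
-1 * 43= -43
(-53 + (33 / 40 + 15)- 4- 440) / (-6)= 19247 / 240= 80.20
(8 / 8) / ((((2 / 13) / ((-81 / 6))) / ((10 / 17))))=-1755 / 34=-51.62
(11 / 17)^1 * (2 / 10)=11 / 85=0.13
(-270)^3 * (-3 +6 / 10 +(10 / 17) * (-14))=3558686400 / 17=209334494.12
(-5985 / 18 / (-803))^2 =442225 / 2579236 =0.17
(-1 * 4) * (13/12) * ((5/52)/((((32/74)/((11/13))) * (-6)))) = 2035/14976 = 0.14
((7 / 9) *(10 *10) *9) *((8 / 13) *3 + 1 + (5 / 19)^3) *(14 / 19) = 2502998400 / 1694173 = 1477.42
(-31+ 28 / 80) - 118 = -2973 / 20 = -148.65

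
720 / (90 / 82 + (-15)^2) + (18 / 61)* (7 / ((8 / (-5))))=47587 / 25132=1.89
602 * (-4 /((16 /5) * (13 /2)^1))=-1505 /13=-115.77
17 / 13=1.31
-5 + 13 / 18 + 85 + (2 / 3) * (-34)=1045 / 18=58.06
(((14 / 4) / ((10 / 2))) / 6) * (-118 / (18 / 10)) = -413 / 54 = -7.65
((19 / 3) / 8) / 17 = 19 / 408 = 0.05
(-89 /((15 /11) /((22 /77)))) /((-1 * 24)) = 0.78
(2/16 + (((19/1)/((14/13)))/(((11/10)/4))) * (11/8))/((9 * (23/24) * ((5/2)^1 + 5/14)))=1649/460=3.58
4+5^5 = 3129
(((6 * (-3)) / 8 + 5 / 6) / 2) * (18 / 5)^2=-459 / 50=-9.18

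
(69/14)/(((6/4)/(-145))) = -3335/7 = -476.43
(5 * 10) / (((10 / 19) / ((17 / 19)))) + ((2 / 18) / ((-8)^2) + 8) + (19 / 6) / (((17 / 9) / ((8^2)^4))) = 275415688529 / 9792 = 28126602.18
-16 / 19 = -0.84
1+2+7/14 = 7/2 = 3.50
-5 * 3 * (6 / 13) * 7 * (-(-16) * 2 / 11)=-140.98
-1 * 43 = -43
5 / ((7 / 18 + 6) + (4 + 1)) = 0.44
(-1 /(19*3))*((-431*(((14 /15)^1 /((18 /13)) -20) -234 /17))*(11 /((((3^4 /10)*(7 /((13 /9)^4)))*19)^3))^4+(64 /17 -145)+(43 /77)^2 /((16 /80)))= 906877452406751736626215670723236312759392752757000861645516591689693264395837226140554916974924644 /370085135349868953808611462056616320402665036681494610315770783198044908941845319525699644563491471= 2.45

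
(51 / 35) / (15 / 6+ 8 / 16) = 17 / 35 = 0.49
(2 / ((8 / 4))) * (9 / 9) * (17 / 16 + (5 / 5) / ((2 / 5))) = 57 / 16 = 3.56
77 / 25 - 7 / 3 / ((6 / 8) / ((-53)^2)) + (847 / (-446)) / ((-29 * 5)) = -25423122823 / 2910150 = -8736.02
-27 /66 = -9 /22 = -0.41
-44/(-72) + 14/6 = 53/18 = 2.94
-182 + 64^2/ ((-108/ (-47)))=43214/ 27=1600.52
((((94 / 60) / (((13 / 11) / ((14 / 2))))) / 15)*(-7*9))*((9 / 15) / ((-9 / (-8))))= -101332 / 4875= -20.79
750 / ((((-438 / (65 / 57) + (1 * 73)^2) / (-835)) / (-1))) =40706250 / 321419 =126.65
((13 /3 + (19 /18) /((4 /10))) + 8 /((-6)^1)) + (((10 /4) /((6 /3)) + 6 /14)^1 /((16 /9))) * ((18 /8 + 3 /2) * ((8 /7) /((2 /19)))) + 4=1357043 /28224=48.08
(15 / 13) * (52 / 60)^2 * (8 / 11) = 104 / 165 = 0.63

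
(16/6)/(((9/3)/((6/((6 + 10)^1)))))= 1/3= 0.33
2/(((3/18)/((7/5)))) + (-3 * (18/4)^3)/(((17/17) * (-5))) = 2859/40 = 71.48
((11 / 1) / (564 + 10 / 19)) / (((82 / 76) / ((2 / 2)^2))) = 3971 / 219883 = 0.02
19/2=9.50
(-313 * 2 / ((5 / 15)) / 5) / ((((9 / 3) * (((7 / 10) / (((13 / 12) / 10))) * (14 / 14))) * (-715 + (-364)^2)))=-313 / 2128770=-0.00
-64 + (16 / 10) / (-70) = -64.02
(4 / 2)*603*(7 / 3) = 2814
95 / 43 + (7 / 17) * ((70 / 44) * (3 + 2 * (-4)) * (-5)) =298905 / 16082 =18.59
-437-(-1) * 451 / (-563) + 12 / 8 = -491275 / 1126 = -436.30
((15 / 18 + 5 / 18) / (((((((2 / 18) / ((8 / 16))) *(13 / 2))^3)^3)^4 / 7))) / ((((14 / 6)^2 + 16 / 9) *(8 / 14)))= 1103891577702019546180167245863859409 / 328801682370989026791006716104997866676666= 0.00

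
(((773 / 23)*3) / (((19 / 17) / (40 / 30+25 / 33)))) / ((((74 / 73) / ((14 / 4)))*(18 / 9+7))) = 6715051 / 92796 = 72.36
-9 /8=-1.12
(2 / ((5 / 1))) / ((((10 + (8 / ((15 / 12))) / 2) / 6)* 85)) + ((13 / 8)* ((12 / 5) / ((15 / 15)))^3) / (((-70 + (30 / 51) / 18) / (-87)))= 6990088106 / 250229375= 27.93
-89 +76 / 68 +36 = -882 / 17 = -51.88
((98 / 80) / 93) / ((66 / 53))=2597 / 245520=0.01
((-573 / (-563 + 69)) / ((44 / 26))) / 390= 0.00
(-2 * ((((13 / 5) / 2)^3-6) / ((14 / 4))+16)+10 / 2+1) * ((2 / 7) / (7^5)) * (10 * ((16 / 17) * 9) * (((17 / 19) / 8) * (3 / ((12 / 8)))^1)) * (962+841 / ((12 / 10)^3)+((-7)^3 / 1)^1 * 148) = 148053635193 / 391182925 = 378.48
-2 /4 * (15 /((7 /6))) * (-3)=135 /7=19.29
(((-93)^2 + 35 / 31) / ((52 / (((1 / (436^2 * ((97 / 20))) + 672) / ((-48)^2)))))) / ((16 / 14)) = 2907410263480919 / 68484489854976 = 42.45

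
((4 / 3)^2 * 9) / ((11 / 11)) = 16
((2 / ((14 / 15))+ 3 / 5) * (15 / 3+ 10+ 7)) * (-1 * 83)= -175296 / 35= -5008.46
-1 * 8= -8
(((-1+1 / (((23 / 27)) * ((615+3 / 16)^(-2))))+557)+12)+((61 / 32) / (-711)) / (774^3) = 26984608739151659107 / 60661103414976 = 444842.04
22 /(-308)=-1 /14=-0.07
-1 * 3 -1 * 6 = -9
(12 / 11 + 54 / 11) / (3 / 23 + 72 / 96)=184 / 27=6.81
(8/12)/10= 1/15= 0.07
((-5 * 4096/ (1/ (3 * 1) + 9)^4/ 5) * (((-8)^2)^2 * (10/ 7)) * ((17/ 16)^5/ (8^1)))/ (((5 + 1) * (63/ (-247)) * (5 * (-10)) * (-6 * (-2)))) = -350704679/ 602362880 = -0.58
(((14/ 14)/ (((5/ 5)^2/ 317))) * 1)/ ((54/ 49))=15533/ 54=287.65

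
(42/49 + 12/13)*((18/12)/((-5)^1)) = -243/455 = -0.53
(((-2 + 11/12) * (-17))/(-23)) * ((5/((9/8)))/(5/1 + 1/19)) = -20995/29808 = -0.70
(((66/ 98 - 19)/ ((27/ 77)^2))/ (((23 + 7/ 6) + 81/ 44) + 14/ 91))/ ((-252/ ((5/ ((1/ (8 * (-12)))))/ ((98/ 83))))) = -103172944160/ 11225359971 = -9.19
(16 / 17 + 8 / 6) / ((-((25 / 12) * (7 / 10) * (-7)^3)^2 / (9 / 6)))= -33408 / 2450040425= -0.00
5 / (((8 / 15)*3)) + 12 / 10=173 / 40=4.32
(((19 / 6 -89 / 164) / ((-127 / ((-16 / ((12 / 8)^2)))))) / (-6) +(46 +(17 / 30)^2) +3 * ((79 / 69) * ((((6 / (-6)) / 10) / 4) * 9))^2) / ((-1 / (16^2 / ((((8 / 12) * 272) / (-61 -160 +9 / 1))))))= 879704894378801 / 63215843850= 13915.89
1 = 1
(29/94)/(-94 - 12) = -29/9964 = -0.00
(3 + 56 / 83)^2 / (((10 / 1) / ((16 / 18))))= 1.20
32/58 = 16/29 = 0.55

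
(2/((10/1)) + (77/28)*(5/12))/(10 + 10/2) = 323/3600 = 0.09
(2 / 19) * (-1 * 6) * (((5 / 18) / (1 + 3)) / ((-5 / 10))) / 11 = 5 / 627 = 0.01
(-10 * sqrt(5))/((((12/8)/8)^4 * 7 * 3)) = -655360 * sqrt(5)/1701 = -861.51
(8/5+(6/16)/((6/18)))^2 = 11881/1600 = 7.43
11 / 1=11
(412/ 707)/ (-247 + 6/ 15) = -2060/ 871731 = -0.00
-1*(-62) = 62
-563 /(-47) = 563 /47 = 11.98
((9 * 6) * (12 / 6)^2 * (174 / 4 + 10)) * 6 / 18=3852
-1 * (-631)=631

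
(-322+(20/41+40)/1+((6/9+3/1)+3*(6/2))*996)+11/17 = 12335.13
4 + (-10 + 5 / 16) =-91 / 16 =-5.69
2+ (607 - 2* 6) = 597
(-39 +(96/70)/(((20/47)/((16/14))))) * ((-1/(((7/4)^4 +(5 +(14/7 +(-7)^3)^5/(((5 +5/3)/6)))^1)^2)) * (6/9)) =630063104/460811780769566818003811254018947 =0.00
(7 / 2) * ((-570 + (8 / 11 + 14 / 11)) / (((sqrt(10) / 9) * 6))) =-1491 * sqrt(10) / 5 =-942.99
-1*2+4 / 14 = -12 / 7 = -1.71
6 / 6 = 1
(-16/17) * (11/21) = -176/357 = -0.49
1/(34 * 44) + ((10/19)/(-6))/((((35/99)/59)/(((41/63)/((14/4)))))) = -2.72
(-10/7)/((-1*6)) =5/21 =0.24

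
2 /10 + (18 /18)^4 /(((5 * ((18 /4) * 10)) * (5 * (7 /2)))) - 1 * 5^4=-4920298 /7875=-624.80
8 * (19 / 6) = 76 / 3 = 25.33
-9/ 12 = -3/ 4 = -0.75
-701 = -701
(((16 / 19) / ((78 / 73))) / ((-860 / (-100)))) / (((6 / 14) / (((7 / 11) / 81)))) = 143080 / 85169799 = 0.00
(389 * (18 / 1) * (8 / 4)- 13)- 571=13420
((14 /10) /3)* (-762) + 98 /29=-51072 /145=-352.22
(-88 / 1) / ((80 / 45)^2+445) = -0.20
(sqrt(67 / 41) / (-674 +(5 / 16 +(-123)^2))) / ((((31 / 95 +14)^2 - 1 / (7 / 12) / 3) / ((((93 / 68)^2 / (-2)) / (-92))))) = 12142235 * sqrt(2747) / 144889841893014696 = 0.00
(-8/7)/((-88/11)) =1/7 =0.14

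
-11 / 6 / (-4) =11 / 24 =0.46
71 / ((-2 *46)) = -71 / 92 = -0.77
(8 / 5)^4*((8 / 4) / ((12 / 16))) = 32768 / 1875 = 17.48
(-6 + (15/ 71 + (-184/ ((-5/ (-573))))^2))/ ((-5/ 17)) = -13416899120493/ 8875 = -1511763281.18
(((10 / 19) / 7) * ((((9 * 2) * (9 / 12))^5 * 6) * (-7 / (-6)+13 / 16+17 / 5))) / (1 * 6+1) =18524438937 / 119168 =155448.10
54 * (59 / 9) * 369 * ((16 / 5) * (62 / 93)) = 1393344 / 5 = 278668.80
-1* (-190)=190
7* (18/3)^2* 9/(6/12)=4536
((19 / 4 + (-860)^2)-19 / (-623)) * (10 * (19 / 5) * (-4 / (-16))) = 35018807147 / 4984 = 7026245.41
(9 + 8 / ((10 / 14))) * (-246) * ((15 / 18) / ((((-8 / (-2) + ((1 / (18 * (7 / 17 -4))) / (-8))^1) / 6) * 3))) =-72749088 / 35153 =-2069.50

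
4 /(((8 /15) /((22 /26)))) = 165 /26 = 6.35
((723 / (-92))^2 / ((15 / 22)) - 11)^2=2835562991569 / 447745600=6332.98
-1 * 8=-8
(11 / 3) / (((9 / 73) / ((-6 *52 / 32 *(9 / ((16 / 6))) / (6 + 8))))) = -31317 / 448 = -69.90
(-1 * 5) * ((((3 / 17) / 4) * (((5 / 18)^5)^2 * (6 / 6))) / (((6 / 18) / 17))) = -48828125 / 1586874322944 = -0.00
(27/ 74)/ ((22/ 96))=648/ 407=1.59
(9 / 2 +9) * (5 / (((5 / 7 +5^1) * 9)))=1.31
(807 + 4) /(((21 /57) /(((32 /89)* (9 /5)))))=4437792 /3115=1424.65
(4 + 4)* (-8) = -64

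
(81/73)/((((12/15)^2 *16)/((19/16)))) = 38475/299008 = 0.13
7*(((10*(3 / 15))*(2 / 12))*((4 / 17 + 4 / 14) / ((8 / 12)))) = 31 / 17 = 1.82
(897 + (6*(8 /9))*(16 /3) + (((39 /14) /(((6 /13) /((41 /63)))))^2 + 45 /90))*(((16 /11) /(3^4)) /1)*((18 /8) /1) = 2929268665 /77014476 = 38.04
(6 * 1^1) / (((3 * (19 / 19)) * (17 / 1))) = 2 / 17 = 0.12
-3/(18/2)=-1/3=-0.33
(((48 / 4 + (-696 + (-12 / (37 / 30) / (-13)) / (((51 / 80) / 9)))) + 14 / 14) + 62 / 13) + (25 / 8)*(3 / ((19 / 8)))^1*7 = -7649034 / 11951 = -640.03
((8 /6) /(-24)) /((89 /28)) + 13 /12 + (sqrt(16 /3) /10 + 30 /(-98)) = 2 * sqrt(3) /15 + 119275 /156996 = 0.99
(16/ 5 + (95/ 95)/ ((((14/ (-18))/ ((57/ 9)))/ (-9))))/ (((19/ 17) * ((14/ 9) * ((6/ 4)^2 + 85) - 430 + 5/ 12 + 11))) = -96372/ 398335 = -0.24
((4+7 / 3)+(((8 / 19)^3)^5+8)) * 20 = 13055771356754651867060 / 45543381089624394897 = 286.67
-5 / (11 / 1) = -5 / 11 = -0.45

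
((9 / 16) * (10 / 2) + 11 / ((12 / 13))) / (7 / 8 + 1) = 707 / 90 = 7.86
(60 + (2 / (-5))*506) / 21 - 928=-98152 / 105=-934.78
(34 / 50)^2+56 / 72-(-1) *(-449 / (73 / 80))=-201540752 / 410625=-490.81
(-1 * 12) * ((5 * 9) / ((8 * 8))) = -8.44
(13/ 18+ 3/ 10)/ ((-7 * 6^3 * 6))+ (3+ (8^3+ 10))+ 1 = 107367097/ 204120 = 526.00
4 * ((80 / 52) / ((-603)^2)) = 80 / 4726917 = 0.00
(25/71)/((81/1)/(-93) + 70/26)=10075/52114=0.19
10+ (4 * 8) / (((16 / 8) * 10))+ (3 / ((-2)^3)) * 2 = 217 / 20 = 10.85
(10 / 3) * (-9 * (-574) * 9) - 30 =154950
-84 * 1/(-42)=2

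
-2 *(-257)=514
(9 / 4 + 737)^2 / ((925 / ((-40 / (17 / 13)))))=-113670037 / 6290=-18071.55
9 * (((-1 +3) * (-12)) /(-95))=2.27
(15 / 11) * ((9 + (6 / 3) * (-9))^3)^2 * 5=39858075 / 11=3623461.36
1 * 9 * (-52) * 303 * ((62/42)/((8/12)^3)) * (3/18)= -3296943/28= -117747.96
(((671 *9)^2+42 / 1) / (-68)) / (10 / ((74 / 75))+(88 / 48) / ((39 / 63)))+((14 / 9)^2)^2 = -115075686059227 / 2810509326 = -40944.78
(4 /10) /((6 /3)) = 1 /5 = 0.20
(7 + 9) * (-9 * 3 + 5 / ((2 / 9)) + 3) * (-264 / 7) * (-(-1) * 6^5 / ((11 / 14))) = 8957952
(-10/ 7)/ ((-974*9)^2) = -5/ 268949646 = -0.00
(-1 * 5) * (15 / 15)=-5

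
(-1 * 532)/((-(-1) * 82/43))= -278.98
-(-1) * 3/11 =3/11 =0.27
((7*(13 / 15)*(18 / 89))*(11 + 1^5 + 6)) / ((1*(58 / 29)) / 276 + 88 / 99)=581256 / 23585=24.65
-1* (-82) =82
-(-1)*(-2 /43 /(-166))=1 /3569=0.00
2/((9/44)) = 88/9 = 9.78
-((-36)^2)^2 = -1679616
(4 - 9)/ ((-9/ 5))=25/ 9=2.78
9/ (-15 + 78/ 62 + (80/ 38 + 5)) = -1.36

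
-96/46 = -48/23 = -2.09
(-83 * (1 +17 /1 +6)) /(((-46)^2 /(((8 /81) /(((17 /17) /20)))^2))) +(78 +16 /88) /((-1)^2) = 948208180 /12726153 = 74.51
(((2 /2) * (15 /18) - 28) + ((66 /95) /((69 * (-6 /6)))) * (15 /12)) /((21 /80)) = -2850560 /27531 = -103.54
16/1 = 16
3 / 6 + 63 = 127 / 2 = 63.50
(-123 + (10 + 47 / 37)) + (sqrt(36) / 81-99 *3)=-408247 / 999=-408.66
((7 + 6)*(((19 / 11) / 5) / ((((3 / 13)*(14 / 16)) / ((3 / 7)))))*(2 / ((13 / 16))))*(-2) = -126464 / 2695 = -46.93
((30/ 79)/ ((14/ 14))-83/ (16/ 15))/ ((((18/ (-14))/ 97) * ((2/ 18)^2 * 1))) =598114125/ 1264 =473191.55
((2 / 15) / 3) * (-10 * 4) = -16 / 9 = -1.78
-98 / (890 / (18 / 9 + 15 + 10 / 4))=-1911 / 890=-2.15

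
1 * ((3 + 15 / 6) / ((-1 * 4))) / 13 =-11 / 104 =-0.11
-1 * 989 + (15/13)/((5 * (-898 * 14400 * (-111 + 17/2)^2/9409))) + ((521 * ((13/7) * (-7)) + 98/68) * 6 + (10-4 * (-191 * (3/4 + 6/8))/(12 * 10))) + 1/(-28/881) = -2916519047976795671/70057658580000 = -41630.27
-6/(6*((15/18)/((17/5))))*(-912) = 93024/25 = 3720.96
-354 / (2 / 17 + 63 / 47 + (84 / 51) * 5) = -282846 / 7745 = -36.52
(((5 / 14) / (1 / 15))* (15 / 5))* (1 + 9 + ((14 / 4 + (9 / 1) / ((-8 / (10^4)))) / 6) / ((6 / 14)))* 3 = -11781825 / 56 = -210389.73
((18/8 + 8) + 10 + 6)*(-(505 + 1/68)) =-3605805/272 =-13256.64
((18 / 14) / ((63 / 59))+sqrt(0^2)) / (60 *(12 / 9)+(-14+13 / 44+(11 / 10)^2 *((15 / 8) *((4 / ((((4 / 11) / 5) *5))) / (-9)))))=311520 / 16434551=0.02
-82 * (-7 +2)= 410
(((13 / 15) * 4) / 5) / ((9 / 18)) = 104 / 75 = 1.39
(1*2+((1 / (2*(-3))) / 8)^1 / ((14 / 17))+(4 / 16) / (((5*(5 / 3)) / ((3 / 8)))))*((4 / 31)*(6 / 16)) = 8341 / 86800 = 0.10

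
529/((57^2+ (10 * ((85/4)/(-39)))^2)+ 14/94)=151266492/937577015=0.16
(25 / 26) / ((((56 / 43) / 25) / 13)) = 26875 / 112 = 239.96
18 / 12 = 3 / 2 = 1.50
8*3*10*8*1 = 1920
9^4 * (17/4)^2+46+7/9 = 17071897/144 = 118554.84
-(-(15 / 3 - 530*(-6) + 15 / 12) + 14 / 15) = 191119 / 60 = 3185.32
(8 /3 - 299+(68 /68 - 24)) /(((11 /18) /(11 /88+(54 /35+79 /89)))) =-91512471 /68530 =-1335.36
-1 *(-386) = 386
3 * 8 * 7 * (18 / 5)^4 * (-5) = -17635968 / 125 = -141087.74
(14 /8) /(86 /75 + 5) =525 /1844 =0.28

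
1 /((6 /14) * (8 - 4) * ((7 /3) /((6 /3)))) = 1 /2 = 0.50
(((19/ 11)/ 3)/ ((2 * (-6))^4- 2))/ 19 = 1/ 684222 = 0.00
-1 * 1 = -1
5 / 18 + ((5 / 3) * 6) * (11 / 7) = 2015 / 126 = 15.99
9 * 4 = 36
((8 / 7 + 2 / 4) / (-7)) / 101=-23 / 9898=-0.00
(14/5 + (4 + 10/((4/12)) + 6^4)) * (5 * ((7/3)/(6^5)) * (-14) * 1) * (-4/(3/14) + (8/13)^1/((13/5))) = 190697024/369603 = 515.95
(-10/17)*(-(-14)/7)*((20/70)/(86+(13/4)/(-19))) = -3040/776237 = -0.00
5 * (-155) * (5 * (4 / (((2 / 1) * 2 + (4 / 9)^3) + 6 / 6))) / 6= -1883250 / 3709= -507.75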